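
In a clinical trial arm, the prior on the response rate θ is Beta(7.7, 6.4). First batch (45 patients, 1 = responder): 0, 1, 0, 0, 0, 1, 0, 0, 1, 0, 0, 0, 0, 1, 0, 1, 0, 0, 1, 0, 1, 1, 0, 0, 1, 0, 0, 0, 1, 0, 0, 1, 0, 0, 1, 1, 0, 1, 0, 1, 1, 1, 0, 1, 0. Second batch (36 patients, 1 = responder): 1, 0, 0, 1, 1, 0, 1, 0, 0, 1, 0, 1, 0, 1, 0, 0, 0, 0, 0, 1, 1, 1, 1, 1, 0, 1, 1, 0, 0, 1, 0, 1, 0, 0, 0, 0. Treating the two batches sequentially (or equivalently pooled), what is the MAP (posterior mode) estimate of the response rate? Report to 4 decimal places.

The Beta prior is conjugate to a Binomial/Bernoulli likelihood; the update adds successes to α and failures to β.
After batch 1: Beta(7.7+18, 6.4+27) = Beta(25.7, 33.4).
After batch 2: Beta(25.7+16, 33.4+20) = Beta(41.7, 53.4).
Mode of Beta(a,b) for a,b>1 is (a−1)/(a+b−2) = 40.7/93.1 = 0.4372.

0.4372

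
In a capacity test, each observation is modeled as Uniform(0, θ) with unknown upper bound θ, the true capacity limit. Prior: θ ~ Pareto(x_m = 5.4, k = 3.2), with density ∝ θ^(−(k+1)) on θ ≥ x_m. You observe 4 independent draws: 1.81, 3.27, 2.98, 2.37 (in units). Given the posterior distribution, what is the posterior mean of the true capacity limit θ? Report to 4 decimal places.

6.2710

A Pareto(scale x_m, shape k) prior on the upper bound θ of Uniform(0, θ) is conjugate: posterior is Pareto(max(x_m, max xᵢ), k + n).
Sample maximum = 3.27; prior scale x_m = 5.4 → posterior scale = max = 5.40.
Posterior shape = 3.2 + 4 = 7.2.
E[θ|data] = k·x_m/(k−1) = 7.2·5.40/6.2 = 6.2710.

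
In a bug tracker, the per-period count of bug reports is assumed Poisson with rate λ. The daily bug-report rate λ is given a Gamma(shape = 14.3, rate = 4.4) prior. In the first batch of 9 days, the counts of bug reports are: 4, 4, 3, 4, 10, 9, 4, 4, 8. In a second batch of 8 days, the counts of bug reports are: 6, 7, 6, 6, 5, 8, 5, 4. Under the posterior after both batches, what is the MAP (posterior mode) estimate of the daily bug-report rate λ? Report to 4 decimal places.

With a Gamma(shape α, rate β) prior, the Poisson likelihood is conjugate: the posterior is Gamma(α + ΣXᵢ, β + n).
Batch 1: sum of counts S = 50 over n = 9 days.
After batch 1: Gamma(α+S, β+n) = Gamma(14.3+50, 4.4+9) = Gamma(64.3, 13.4).
Batch 2: sum of counts S = 47 over n = 8 days.
After batch 2: Gamma(α+S, β+n) = Gamma(64.3+47, 13.4+8) = Gamma(111.3, 21.4).
Mode of Gamma(α,β) for α≥1 is (α−1)/β = 110.3/21.4 = 5.1542.

5.1542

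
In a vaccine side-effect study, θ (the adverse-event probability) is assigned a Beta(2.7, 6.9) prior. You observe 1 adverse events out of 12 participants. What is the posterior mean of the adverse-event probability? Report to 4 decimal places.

The Beta prior is conjugate to a Binomial/Bernoulli likelihood; the update adds successes to α and failures to β.
Posterior: Beta(α+k, β+n−k) = Beta(2.7+1, 6.9+11) = Beta(3.7, 17.9).
Posterior mean = α/(α+β) = 3.7/21.6 = 0.1713.

0.1713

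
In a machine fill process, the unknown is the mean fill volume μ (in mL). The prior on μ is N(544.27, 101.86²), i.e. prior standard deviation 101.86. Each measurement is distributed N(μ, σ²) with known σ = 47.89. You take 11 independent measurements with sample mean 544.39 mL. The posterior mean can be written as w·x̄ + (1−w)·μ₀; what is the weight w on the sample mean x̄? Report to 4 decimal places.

For Normal data with known variance σ², a Normal(μ₀, σ₀²) prior on μ is conjugate. Posterior precision = 1/σ₀² + n/σ²; posterior mean is the precision-weighted average of μ₀ and x̄.
σ₀² = 101.86² = 10375.4596, σ² = 47.89² = 2293.4521. Prior precision 1/σ₀² = 1/10375.4596; data precision n/σ² = 11/2293.4521.
w = (n/σ²)/(1/σ₀² + n/σ²) = n·σ₀²/(σ² + n·σ₀²) = 11·10375.4596/(2293.4521 + 11·10375.4596) = 114130.0556/116423.5077 = 0.9803.

0.9803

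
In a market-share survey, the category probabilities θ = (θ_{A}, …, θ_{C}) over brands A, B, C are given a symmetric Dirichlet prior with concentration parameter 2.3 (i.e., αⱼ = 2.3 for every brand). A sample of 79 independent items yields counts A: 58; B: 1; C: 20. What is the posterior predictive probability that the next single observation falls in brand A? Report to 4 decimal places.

The Dirichlet prior is conjugate to the Multinomial likelihood: each posterior αⱼ = prior αⱼ + observed count nⱼ.
Posterior concentration: (60.3, 3.3, 22.3), total = 85.9.
P(next = A | data) = α_{A}/Σα = 0.7020.

0.7020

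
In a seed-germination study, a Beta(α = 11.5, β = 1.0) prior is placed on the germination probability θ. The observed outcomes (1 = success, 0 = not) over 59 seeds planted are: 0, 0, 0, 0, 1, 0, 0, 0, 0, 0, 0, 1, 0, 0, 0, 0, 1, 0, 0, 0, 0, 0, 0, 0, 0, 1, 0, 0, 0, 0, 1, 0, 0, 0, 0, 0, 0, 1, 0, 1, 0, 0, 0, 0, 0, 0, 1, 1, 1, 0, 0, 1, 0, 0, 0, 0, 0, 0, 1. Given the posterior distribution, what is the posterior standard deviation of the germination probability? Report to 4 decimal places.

The Beta prior is conjugate to a Binomial/Bernoulli likelihood; the update adds successes to α and failures to β.
Posterior: Beta(α+k, β+n−k) = Beta(11.5+12, 1.0+47) = Beta(23.5, 48.0).
Var = αβ/((α+β)²(α+β+1)) = 23.5·48.0/(71.5²·72.5) = 0.00304340; SD = √0.00304340 = 0.0552.

0.0552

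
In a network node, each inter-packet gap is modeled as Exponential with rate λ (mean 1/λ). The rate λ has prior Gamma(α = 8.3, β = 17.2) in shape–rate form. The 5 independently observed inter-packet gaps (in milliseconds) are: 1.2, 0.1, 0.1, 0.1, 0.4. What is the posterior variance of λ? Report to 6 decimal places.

0.036457

With a Gamma(shape α, rate β) prior on the exponential rate λ, the posterior after n observations with total T = Σxᵢ is Gamma(α+n, β+T).
Sum of observations T = 1.9 milliseconds; n = 5.
Posterior: Gamma(8.3+5, 17.2+1.9) = Gamma(13.3, 19.1).
Var = α/β² = 0.036457.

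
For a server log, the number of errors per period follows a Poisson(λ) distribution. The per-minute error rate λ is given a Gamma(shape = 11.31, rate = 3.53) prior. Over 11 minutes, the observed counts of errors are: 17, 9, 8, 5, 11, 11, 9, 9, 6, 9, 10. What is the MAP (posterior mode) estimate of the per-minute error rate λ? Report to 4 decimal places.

With a Gamma(shape α, rate β) prior, the Poisson likelihood is conjugate: the posterior is Gamma(α + ΣXᵢ, β + n).
Sum of counts S = 104 over n = 11 minutes.
Posterior: Gamma(α+S, β+n) = Gamma(11.31+104, 3.53+11) = Gamma(115.31, 14.53).
Mode of Gamma(α,β) for α≥1 is (α−1)/β = 114.31/14.53 = 7.8672.

7.8672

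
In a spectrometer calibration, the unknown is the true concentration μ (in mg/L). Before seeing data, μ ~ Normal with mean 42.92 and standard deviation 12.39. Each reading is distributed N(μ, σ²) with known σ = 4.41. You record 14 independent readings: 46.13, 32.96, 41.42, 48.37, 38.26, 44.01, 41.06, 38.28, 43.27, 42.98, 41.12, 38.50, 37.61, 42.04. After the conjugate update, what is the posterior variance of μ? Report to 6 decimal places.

1.376692

For Normal data with known variance σ², a Normal(μ₀, σ₀²) prior on μ is conjugate. Posterior precision = 1/σ₀² + n/σ²; posterior mean is the precision-weighted average of μ₀ and x̄.
σ₀² = 12.39² = 153.5121, σ² = 4.41² = 19.4481; σ² + n·σ₀² = 19.4481 + 14·153.5121 = 2168.6175.
Posterior precision = 1/σ₀² + n/σ² = 1/153.5121 + 14/19.4481 = (σ² + n·σ₀²)/(σ₀²σ²) = 2168.6175/(153.5121·19.4481); posterior variance σₙ² = σ₀²σ²/(σ² + n·σ₀²) = 153.5121·19.4481/2168.6175 = 1.376692.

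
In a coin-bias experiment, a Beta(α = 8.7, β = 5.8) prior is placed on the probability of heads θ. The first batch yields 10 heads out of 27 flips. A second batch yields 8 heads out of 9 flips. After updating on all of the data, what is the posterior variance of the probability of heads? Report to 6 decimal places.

0.004838

The Beta prior is conjugate to a Binomial/Bernoulli likelihood; the update adds successes to α and failures to β.
After batch 1: Beta(8.7+10, 5.8+17) = Beta(18.7, 22.8).
After batch 2: Beta(18.7+8, 22.8+1) = Beta(26.7, 23.8).
Var = αβ/((α+β)²(α+β+1)) = 26.7·23.8/(50.5²·51.5) = 0.004838.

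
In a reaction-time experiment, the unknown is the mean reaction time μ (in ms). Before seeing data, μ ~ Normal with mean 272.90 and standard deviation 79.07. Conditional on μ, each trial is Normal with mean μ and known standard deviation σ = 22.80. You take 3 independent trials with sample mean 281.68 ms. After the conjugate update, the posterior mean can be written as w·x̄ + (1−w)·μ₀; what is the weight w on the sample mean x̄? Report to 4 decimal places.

0.9730

For Normal data with known variance σ², a Normal(μ₀, σ₀²) prior on μ is conjugate. Posterior precision = 1/σ₀² + n/σ²; posterior mean is the precision-weighted average of μ₀ and x̄.
σ₀² = 79.07² = 6252.0649, σ² = 22.80² = 519.84. Prior precision 1/σ₀² = 1/6252.0649; data precision n/σ² = 3/519.84.
w = (n/σ²)/(1/σ₀² + n/σ²) = n·σ₀²/(σ² + n·σ₀²) = 3·6252.0649/(519.84 + 3·6252.0649) = 18756.1947/19276.0347 = 0.9730.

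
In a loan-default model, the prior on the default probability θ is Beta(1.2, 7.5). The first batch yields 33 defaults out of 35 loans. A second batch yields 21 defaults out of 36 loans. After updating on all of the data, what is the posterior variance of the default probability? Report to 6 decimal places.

0.002638

The Beta prior is conjugate to a Binomial/Bernoulli likelihood; the update adds successes to α and failures to β.
After batch 1: Beta(1.2+33, 7.5+2) = Beta(34.2, 9.5).
After batch 2: Beta(34.2+21, 9.5+15) = Beta(55.2, 24.5).
Var = αβ/((α+β)²(α+β+1)) = 55.2·24.5/(79.7²·80.7) = 0.002638.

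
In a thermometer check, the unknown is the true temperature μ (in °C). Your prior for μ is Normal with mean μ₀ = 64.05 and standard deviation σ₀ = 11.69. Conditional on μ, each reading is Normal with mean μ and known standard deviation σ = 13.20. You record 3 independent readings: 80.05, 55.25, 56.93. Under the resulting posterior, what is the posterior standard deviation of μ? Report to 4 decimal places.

For Normal data with known variance σ², a Normal(μ₀, σ₀²) prior on μ is conjugate. Posterior precision = 1/σ₀² + n/σ²; posterior mean is the precision-weighted average of μ₀ and x̄.
σ₀² = 11.69² = 136.6561, σ² = 13.20² = 174.24; σ² + n·σ₀² = 174.24 + 3·136.6561 = 584.2083.
Posterior precision = 1/σ₀² + n/σ² = 1/136.6561 + 3/174.24 = (σ² + n·σ₀²)/(σ₀²σ²) = 584.2083/(136.6561·174.24); posterior variance σₙ² = σ₀²σ²/(σ² + n·σ₀²) = 136.6561·174.24/584.2083 = 40.757652.
Posterior SD = √σₙ² = √(136.6561·174.24/584.2083) = 6.3842.

6.3842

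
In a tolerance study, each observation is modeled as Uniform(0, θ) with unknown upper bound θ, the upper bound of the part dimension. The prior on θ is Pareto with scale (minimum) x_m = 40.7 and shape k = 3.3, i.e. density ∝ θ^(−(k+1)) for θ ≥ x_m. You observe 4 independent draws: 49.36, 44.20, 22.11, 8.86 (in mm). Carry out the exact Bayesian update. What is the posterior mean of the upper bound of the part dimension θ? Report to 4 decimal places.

A Pareto(scale x_m, shape k) prior on the upper bound θ of Uniform(0, θ) is conjugate: posterior is Pareto(max(x_m, max xᵢ), k + n).
Sample maximum = 49.36; prior scale x_m = 40.7 → posterior scale = max = 49.36.
Posterior shape = 3.3 + 4 = 7.3.
E[θ|data] = k·x_m/(k−1) = 7.3·49.36/6.3 = 57.1949.

57.1949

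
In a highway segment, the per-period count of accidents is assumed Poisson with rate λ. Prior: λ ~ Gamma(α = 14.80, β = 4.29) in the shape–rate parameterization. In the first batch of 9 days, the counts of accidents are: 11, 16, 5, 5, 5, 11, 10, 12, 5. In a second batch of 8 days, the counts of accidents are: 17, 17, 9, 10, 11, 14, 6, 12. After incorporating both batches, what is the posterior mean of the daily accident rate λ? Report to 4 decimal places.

With a Gamma(shape α, rate β) prior, the Poisson likelihood is conjugate: the posterior is Gamma(α + ΣXᵢ, β + n).
Batch 1: sum of counts S = 80 over n = 9 days.
After batch 1: Gamma(α+S, β+n) = Gamma(14.80+80, 4.29+9) = Gamma(94.80, 13.29).
Batch 2: sum of counts S = 96 over n = 8 days.
After batch 2: Gamma(α+S, β+n) = Gamma(94.80+96, 13.29+8) = Gamma(190.80, 21.29).
Posterior mean = α/β = 190.80/21.29 = 8.9620.

8.9620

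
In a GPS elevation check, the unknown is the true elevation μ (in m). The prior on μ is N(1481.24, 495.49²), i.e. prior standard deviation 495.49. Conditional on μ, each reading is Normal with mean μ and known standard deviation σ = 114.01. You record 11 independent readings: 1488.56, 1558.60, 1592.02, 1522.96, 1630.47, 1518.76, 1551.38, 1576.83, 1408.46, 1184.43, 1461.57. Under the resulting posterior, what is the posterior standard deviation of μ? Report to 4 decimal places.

34.2929

For Normal data with known variance σ², a Normal(μ₀, σ₀²) prior on μ is conjugate. Posterior precision = 1/σ₀² + n/σ²; posterior mean is the precision-weighted average of μ₀ and x̄.
σ₀² = 495.49² = 245510.3401, σ² = 114.01² = 12998.2801; σ² + n·σ₀² = 12998.2801 + 11·245510.3401 = 2713612.0212.
Posterior precision = 1/σ₀² + n/σ² = 1/245510.3401 + 11/12998.2801 = (σ² + n·σ₀²)/(σ₀²σ²) = 2713612.0212/(245510.3401·12998.2801); posterior variance σₙ² = σ₀²σ²/(σ² + n·σ₀²) = 245510.3401·12998.2801/2713612.0212 = 1176.001633.
Posterior SD = √σₙ² = √(245510.3401·12998.2801/2713612.0212) = 34.2929.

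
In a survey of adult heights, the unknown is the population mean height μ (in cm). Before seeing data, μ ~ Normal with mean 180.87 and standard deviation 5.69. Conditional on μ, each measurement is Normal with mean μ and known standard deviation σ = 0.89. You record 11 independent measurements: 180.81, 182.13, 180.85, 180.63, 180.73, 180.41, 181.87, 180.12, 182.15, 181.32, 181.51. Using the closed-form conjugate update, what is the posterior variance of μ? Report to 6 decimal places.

0.071849

For Normal data with known variance σ², a Normal(μ₀, σ₀²) prior on μ is conjugate. Posterior precision = 1/σ₀² + n/σ²; posterior mean is the precision-weighted average of μ₀ and x̄.
σ₀² = 5.69² = 32.3761, σ² = 0.89² = 0.7921; σ² + n·σ₀² = 0.7921 + 11·32.3761 = 356.9292.
Posterior precision = 1/σ₀² + n/σ² = 1/32.3761 + 11/0.7921 = (σ² + n·σ₀²)/(σ₀²σ²) = 356.9292/(32.3761·0.7921); posterior variance σₙ² = σ₀²σ²/(σ² + n·σ₀²) = 32.3761·0.7921/356.9292 = 0.071849.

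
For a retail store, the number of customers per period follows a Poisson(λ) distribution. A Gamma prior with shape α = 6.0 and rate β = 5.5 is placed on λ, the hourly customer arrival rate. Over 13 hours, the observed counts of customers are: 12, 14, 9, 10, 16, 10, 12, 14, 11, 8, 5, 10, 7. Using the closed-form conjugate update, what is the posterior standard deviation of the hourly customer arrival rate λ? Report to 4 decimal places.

0.6486

With a Gamma(shape α, rate β) prior, the Poisson likelihood is conjugate: the posterior is Gamma(α + ΣXᵢ, β + n).
Sum of counts S = 138 over n = 13 hours.
Posterior: Gamma(α+S, β+n) = Gamma(6.0+138, 5.5+13) = Gamma(144.0, 18.5).
SD = √α/β = √144.0/18.5 = 0.6486.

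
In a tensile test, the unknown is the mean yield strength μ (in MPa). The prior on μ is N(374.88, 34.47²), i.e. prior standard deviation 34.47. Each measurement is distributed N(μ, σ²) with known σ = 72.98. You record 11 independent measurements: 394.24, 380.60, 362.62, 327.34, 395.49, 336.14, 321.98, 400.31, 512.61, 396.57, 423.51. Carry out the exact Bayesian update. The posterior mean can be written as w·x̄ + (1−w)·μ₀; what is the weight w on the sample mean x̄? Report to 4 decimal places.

0.7105

For Normal data with known variance σ², a Normal(μ₀, σ₀²) prior on μ is conjugate. Posterior precision = 1/σ₀² + n/σ²; posterior mean is the precision-weighted average of μ₀ and x̄.
σ₀² = 34.47² = 1188.1809, σ² = 72.98² = 5326.0804. Prior precision 1/σ₀² = 1/1188.1809; data precision n/σ² = 11/5326.0804.
w = (n/σ²)/(1/σ₀² + n/σ²) = n·σ₀²/(σ² + n·σ₀²) = 11·1188.1809/(5326.0804 + 11·1188.1809) = 13069.9899/18396.0703 = 0.7105.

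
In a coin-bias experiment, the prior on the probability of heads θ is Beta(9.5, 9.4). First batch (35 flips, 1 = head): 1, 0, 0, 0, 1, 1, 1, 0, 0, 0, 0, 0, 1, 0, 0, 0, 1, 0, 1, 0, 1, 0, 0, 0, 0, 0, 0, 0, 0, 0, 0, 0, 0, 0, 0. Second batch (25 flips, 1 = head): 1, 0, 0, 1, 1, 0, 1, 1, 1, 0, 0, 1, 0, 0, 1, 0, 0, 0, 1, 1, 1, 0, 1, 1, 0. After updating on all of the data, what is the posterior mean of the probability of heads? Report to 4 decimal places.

0.3866

The Beta prior is conjugate to a Binomial/Bernoulli likelihood; the update adds successes to α and failures to β.
After batch 1: Beta(9.5+8, 9.4+27) = Beta(17.5, 36.4).
After batch 2: Beta(17.5+13, 36.4+12) = Beta(30.5, 48.4).
Posterior mean = α/(α+β) = 30.5/78.9 = 0.3866.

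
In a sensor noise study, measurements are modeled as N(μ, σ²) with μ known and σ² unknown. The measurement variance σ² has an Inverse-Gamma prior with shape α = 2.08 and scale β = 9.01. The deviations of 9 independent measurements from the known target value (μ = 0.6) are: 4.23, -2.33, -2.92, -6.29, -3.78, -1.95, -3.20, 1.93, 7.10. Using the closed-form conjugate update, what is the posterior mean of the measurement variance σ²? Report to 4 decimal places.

15.4031

With known mean μ and an Inverse-Gamma(α, β) prior on σ², the Normal likelihood is conjugate: posterior is Inv-Gamma(α + n/2, β + Σ(xᵢ−μ)²/2).
Σ(xᵢ−μ)² = (4.23)² + (-2.33)² + (-2.92)² + (-6.29)² + (-3.78)² + (-1.95)² + (-3.20)² + (1.93)² + (7.10)² = 153.8781.
Posterior: Inv-Gamma(2.08 + 9/2, 9.01 + 153.8781/2) = Inv-Gamma(6.58, 85.94905).
E[σ²|data] = β/(α−1) = 85.94905/5.58 = 15.4031.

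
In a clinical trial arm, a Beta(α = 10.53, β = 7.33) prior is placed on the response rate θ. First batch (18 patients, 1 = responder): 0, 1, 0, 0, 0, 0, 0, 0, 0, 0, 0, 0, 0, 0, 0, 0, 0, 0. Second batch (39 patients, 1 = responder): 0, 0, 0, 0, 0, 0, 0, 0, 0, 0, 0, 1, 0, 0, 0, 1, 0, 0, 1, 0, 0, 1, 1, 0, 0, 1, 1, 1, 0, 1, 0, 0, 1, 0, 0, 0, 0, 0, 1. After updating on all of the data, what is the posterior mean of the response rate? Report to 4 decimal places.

The Beta prior is conjugate to a Binomial/Bernoulli likelihood; the update adds successes to α and failures to β.
After batch 1: Beta(10.53+1, 7.33+17) = Beta(11.53, 24.33).
After batch 2: Beta(11.53+11, 24.33+28) = Beta(22.53, 52.33).
Posterior mean = α/(α+β) = 22.53/74.86 = 0.3010.

0.3010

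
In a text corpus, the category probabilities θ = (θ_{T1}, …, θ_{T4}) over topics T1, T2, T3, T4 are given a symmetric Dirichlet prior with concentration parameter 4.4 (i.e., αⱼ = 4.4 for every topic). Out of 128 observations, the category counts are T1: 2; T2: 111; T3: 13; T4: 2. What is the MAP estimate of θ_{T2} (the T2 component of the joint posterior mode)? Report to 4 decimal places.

The Dirichlet prior is conjugate to the Multinomial likelihood: each posterior αⱼ = prior αⱼ + observed count nⱼ.
Posterior concentration: (6.4, 115.4, 17.4, 6.4), total = 145.6.
Joint mode component: (α_{T2}−1)/(Σα−K) = 114.4/141.6 = 0.8079.

0.8079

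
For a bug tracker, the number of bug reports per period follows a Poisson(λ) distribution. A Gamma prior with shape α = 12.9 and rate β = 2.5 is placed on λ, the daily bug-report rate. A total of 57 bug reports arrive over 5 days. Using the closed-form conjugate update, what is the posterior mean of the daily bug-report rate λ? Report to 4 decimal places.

9.3200

With a Gamma(shape α, rate β) prior, the Poisson likelihood is conjugate: the posterior is Gamma(α + ΣXᵢ, β + n).
Posterior: Gamma(α+S, β+n) = Gamma(12.9+57, 2.5+5) = Gamma(69.9, 7.5).
Posterior mean = α/β = 69.9/7.5 = 9.3200.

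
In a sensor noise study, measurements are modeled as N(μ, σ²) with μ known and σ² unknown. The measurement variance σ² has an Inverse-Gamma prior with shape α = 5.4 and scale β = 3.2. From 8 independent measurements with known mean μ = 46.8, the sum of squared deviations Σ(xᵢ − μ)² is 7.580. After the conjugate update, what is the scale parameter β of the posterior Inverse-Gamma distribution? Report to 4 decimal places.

6.9900

With known mean μ and an Inverse-Gamma(α, β) prior on σ², the Normal likelihood is conjugate: posterior is Inv-Gamma(α + n/2, β + Σ(xᵢ−μ)²/2).
Posterior: Inv-Gamma(5.4 + 8/2, 3.2 + 7.580/2) = Inv-Gamma(9.40, 6.9900).
Posterior β = 6.9900.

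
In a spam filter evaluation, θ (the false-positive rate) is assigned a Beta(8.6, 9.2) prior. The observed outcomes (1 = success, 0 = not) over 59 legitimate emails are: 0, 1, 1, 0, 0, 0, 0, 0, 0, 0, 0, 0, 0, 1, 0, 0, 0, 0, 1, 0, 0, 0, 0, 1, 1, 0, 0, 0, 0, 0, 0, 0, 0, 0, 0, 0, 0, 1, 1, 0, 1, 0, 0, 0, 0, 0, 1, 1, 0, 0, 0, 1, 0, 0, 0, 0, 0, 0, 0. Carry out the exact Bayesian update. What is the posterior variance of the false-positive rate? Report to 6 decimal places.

The Beta prior is conjugate to a Binomial/Bernoulli likelihood; the update adds successes to α and failures to β.
Posterior: Beta(α+k, β+n−k) = Beta(8.6+12, 9.2+47) = Beta(20.6, 56.2).
Var = αβ/((α+β)²(α+β+1)) = 20.6·56.2/(76.8²·77.8) = 0.002523.

0.002523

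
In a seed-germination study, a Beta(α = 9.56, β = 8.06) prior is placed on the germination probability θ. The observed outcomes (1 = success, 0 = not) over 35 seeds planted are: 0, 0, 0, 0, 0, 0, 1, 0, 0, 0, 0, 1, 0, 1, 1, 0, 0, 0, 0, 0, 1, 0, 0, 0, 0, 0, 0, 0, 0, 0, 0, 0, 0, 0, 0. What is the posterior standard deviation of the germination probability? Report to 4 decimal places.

The Beta prior is conjugate to a Binomial/Bernoulli likelihood; the update adds successes to α and failures to β.
Posterior: Beta(α+k, β+n−k) = Beta(9.56+5, 8.06+30) = Beta(14.56, 38.06).
Var = αβ/((α+β)²(α+β+1)) = 14.56·38.06/(52.62²·53.62) = 0.00373252; SD = √0.00373252 = 0.0611.

0.0611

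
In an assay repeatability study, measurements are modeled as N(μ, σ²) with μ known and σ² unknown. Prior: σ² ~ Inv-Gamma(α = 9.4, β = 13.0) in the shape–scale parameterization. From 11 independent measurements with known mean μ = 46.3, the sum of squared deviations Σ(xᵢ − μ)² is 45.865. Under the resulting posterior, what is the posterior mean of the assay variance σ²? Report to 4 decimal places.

With known mean μ and an Inverse-Gamma(α, β) prior on σ², the Normal likelihood is conjugate: posterior is Inv-Gamma(α + n/2, β + Σ(xᵢ−μ)²/2).
Posterior: Inv-Gamma(9.4 + 11/2, 13.0 + 45.865/2) = Inv-Gamma(14.90, 35.9325).
E[σ²|data] = β/(α−1) = 35.9325/13.90 = 2.5851.

2.5851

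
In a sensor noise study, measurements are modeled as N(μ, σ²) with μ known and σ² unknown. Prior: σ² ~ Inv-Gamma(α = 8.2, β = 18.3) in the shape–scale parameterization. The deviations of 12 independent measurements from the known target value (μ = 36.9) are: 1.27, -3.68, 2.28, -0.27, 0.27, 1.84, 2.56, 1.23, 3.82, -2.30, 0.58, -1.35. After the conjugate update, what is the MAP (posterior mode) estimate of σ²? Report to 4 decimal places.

With known mean μ and an Inverse-Gamma(α, β) prior on σ², the Normal likelihood is conjugate: posterior is Inv-Gamma(α + n/2, β + Σ(xᵢ−μ)²/2).
Σ(xᵢ−μ)² = (1.27)² + (-3.68)² + (2.28)² + (-0.27)² + (0.27)² + (1.84)² + (2.56)² + (1.23)² + (3.82)² + (-2.30)² + (0.58)² + (-1.35)² = 53.9929.
Posterior: Inv-Gamma(8.2 + 12/2, 18.3 + 53.9929/2) = Inv-Gamma(14.20, 45.29645).
Mode = β/(α+1) = 45.29645/15.20 = 2.9800.

2.9800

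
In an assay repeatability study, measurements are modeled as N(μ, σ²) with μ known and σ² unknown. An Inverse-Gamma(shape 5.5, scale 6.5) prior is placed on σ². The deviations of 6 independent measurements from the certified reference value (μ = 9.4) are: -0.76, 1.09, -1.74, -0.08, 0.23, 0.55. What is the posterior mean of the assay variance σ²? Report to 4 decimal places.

With known mean μ and an Inverse-Gamma(α, β) prior on σ², the Normal likelihood is conjugate: posterior is Inv-Gamma(α + n/2, β + Σ(xᵢ−μ)²/2).
Σ(xᵢ−μ)² = (-0.76)² + (1.09)² + (-1.74)² + (-0.08)² + (0.23)² + (0.55)² = 5.1551.
Posterior: Inv-Gamma(5.5 + 6/2, 6.5 + 5.1551/2) = Inv-Gamma(8.50, 9.07755).
E[σ²|data] = β/(α−1) = 9.07755/7.50 = 1.2103.

1.2103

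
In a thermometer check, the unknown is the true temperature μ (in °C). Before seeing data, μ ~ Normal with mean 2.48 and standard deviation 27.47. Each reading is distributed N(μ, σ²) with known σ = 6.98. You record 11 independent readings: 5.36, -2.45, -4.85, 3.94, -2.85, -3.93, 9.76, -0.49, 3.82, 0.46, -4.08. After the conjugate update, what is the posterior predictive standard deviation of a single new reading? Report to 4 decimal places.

7.2886

For Normal data with known variance σ², a Normal(μ₀, σ₀²) prior on μ is conjugate. Posterior precision = 1/σ₀² + n/σ²; posterior mean is the precision-weighted average of μ₀ and x̄.
σ₀² = 27.47² = 754.6009, σ² = 6.98² = 48.7204; σ² + n·σ₀² = 48.7204 + 11·754.6009 = 8349.3303.
Posterior precision = 1/σ₀² + n/σ² = 1/754.6009 + 11/48.7204 = (σ² + n·σ₀²)/(σ₀²σ²) = 8349.3303/(754.6009·48.7204); posterior variance σₙ² = σ₀²σ²/(σ² + n·σ₀²) = 754.6009·48.7204/8349.3303 = 4.403282.
Predictive variance for one new observation = σₙ² + σ² = 754.6009·48.7204/8349.3303 + 48.7204 = σ²·(σ₀² + 8349.3303)/8349.3303 = 48.7204·9103.9312/8349.3303 = 53.123682; SD = √(48.7204·9103.9312/8349.3303) = 7.2886.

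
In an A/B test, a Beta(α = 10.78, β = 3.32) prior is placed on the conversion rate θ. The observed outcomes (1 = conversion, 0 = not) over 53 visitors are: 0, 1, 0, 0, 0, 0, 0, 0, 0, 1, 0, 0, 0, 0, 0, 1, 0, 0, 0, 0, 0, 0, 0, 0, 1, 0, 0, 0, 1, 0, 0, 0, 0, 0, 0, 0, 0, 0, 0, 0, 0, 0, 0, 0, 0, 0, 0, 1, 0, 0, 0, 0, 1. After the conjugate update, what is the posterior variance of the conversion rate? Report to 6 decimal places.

0.002860

The Beta prior is conjugate to a Binomial/Bernoulli likelihood; the update adds successes to α and failures to β.
Posterior: Beta(α+k, β+n−k) = Beta(10.78+7, 3.32+46) = Beta(17.78, 49.32).
Var = αβ/((α+β)²(α+β+1)) = 17.78·49.32/(67.10²·68.10) = 0.002860.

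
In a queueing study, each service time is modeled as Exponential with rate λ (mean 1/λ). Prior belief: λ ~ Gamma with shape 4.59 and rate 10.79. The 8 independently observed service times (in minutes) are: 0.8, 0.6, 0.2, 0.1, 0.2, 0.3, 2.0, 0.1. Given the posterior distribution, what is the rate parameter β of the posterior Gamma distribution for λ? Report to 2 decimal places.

15.09

With a Gamma(shape α, rate β) prior on the exponential rate λ, the posterior after n observations with total T = Σxᵢ is Gamma(α+n, β+T).
Sum of observations T = 4.3 minutes; n = 8.
Posterior: Gamma(4.59+8, 10.79+4.3) = Gamma(12.59, 15.09).
Posterior β = 15.09.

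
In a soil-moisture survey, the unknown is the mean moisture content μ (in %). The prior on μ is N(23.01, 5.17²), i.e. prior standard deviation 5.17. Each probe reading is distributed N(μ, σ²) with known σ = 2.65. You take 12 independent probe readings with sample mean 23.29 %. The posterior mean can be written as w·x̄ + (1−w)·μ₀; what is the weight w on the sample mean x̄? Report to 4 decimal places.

0.9786

For Normal data with known variance σ², a Normal(μ₀, σ₀²) prior on μ is conjugate. Posterior precision = 1/σ₀² + n/σ²; posterior mean is the precision-weighted average of μ₀ and x̄.
σ₀² = 5.17² = 26.7289, σ² = 2.65² = 7.0225. Prior precision 1/σ₀² = 1/26.7289; data precision n/σ² = 12/7.0225.
w = (n/σ²)/(1/σ₀² + n/σ²) = n·σ₀²/(σ² + n·σ₀²) = 12·26.7289/(7.0225 + 12·26.7289) = 320.7468/327.7693 = 0.9786.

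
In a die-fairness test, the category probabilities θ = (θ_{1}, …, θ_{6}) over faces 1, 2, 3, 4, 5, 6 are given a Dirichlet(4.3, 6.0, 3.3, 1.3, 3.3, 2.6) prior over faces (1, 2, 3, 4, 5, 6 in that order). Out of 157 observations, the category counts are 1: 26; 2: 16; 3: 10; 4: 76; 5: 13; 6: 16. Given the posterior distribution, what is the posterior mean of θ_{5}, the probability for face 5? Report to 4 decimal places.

0.0917

The Dirichlet prior is conjugate to the Multinomial likelihood: each posterior αⱼ = prior αⱼ + observed count nⱼ.
Posterior concentration: (30.3, 22.0, 13.3, 77.3, 16.3, 18.6), total = 177.8.
E[θ_{5}|data] = α_{5}/Σα = 16.3/177.8 = 0.0917.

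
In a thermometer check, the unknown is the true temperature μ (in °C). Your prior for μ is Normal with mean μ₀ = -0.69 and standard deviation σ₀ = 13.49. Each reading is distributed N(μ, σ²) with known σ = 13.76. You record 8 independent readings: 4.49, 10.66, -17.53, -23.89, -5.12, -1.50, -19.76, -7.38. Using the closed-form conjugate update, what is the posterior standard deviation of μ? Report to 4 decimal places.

For Normal data with known variance σ², a Normal(μ₀, σ₀²) prior on μ is conjugate. Posterior precision = 1/σ₀² + n/σ²; posterior mean is the precision-weighted average of μ₀ and x̄.
σ₀² = 13.49² = 181.9801, σ² = 13.76² = 189.3376; σ² + n·σ₀² = 189.3376 + 8·181.9801 = 1645.1784.
Posterior precision = 1/σ₀² + n/σ² = 1/181.9801 + 8/189.3376 = (σ² + n·σ₀²)/(σ₀²σ²) = 1645.1784/(181.9801·189.3376); posterior variance σₙ² = σ₀²σ²/(σ² + n·σ₀²) = 181.9801·189.3376/1645.1784 = 20.943428.
Posterior SD = √σₙ² = √(181.9801·189.3376/1645.1784) = 4.5764.

4.5764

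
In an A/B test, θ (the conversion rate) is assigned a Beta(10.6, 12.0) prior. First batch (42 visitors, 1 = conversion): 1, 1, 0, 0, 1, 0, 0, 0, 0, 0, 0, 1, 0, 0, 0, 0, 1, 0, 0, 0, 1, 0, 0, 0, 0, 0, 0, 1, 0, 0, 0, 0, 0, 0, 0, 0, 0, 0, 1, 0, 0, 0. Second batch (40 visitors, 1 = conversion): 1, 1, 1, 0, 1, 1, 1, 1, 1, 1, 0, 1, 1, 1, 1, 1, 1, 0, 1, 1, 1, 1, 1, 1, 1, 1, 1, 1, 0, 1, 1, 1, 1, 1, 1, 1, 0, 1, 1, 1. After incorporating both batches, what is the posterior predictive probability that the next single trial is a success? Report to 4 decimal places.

0.5124

The Beta prior is conjugate to a Binomial/Bernoulli likelihood; the update adds successes to α and failures to β.
After batch 1: Beta(10.6+8, 12.0+34) = Beta(18.6, 46.0).
After batch 2: Beta(18.6+35, 46.0+5) = Beta(53.6, 51.0).
For a single future Bernoulli trial, P(success | data) = α/(α+β) = 0.5124.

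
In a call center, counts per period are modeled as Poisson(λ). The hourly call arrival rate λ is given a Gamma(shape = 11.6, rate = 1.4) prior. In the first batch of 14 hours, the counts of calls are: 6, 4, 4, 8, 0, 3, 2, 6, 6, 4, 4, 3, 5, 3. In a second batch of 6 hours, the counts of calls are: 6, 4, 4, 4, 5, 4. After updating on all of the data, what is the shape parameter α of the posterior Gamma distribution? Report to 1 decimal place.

96.6

With a Gamma(shape α, rate β) prior, the Poisson likelihood is conjugate: the posterior is Gamma(α + ΣXᵢ, β + n).
Batch 1: sum of counts S = 58 over n = 14 hours.
After batch 1: Gamma(α+S, β+n) = Gamma(11.6+58, 1.4+14) = Gamma(69.6, 15.4).
Batch 2: sum of counts S = 27 over n = 6 hours.
After batch 2: Gamma(α+S, β+n) = Gamma(69.6+27, 15.4+6) = Gamma(96.6, 21.4).
Posterior α = 96.6.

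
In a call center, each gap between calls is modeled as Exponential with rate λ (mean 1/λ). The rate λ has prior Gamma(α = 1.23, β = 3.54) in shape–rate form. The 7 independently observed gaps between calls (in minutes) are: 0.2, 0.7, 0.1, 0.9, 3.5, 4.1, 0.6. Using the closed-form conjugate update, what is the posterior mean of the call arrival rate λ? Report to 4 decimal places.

With a Gamma(shape α, rate β) prior on the exponential rate λ, the posterior after n observations with total T = Σxᵢ is Gamma(α+n, β+T).
Sum of observations T = 10.1 minutes; n = 7.
Posterior: Gamma(1.23+7, 3.54+10.1) = Gamma(8.23, 13.64).
Posterior mean of λ = α/β = 8.23/13.64 = 0.6034.

0.6034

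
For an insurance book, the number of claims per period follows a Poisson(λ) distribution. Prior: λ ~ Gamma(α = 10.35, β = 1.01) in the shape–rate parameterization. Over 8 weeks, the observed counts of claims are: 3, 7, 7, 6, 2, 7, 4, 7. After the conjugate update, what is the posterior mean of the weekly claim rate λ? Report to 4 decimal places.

5.9212

With a Gamma(shape α, rate β) prior, the Poisson likelihood is conjugate: the posterior is Gamma(α + ΣXᵢ, β + n).
Sum of counts S = 43 over n = 8 weeks.
Posterior: Gamma(α+S, β+n) = Gamma(10.35+43, 1.01+8) = Gamma(53.35, 9.01).
Posterior mean = α/β = 53.35/9.01 = 5.9212.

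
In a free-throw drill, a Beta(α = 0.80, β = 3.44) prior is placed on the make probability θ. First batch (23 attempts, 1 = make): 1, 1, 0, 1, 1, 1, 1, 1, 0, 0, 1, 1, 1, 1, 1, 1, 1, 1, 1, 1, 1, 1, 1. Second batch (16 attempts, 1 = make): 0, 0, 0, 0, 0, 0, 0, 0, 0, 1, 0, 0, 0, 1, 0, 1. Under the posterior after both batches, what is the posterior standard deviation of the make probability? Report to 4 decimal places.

The Beta prior is conjugate to a Binomial/Bernoulli likelihood; the update adds successes to α and failures to β.
After batch 1: Beta(0.80+20, 3.44+3) = Beta(20.80, 6.44).
After batch 2: Beta(20.80+3, 6.44+13) = Beta(23.80, 19.44).
Var = αβ/((α+β)²(α+β+1)) = 23.80·19.44/(43.24²·44.24) = 0.00559354; SD = √0.00559354 = 0.0748.

0.0748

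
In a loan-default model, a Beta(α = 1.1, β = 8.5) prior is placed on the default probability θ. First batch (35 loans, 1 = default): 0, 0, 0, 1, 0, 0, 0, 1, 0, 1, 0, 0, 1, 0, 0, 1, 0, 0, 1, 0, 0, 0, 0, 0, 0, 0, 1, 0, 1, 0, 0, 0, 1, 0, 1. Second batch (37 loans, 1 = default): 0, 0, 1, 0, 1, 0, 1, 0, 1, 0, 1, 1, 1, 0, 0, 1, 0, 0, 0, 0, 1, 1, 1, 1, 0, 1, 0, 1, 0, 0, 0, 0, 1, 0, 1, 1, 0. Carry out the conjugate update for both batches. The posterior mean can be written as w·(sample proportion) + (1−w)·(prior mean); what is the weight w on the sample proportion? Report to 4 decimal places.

The Beta prior is conjugate to a Binomial/Bernoulli likelihood; the update adds successes to α and failures to β.
Total number of loans: n = 35 + 37 = 72.
Posterior mean = (α₀+k)/(α₀+β₀+n) = [n/(α₀+β₀+n)]·(k/n) + [(α₀+β₀)/(α₀+β₀+n)]·α₀/(α₀+β₀), so only n and the prior enter the weight.
The weight on the data is w = n/(α₀+β₀+n) = 72/(1.1+8.5+72) = 72/81.6 = 0.8824.

0.8824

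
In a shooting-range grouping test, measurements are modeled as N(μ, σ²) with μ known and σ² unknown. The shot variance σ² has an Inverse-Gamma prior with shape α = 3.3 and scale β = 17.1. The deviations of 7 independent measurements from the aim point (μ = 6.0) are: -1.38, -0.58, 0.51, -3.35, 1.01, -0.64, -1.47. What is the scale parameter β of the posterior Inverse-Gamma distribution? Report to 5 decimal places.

25.75700

With known mean μ and an Inverse-Gamma(α, β) prior on σ², the Normal likelihood is conjugate: posterior is Inv-Gamma(α + n/2, β + Σ(xᵢ−μ)²/2).
Σ(xᵢ−μ)² = (-1.38)² + (-0.58)² + (0.51)² + (-3.35)² + (1.01)² + (-0.64)² + (-1.47)² = 17.3140.
Posterior: Inv-Gamma(3.3 + 7/2, 17.1 + 17.3140/2) = Inv-Gamma(6.80, 25.75700).
Posterior β = 25.75700.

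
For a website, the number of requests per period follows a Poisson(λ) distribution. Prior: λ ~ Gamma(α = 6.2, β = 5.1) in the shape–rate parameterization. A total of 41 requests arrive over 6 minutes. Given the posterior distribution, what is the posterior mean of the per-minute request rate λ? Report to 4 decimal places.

4.2523

With a Gamma(shape α, rate β) prior, the Poisson likelihood is conjugate: the posterior is Gamma(α + ΣXᵢ, β + n).
Posterior: Gamma(α+S, β+n) = Gamma(6.2+41, 5.1+6) = Gamma(47.2, 11.1).
Posterior mean = α/β = 47.2/11.1 = 4.2523.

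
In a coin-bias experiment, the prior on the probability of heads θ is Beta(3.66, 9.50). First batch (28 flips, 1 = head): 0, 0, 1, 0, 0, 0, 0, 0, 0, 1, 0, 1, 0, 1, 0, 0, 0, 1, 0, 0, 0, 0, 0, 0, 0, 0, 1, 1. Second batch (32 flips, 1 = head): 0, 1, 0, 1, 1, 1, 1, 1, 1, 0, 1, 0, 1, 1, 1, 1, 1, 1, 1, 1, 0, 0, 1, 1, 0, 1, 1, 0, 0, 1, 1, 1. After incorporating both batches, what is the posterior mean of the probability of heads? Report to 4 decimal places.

0.4601

The Beta prior is conjugate to a Binomial/Bernoulli likelihood; the update adds successes to α and failures to β.
After batch 1: Beta(3.66+7, 9.50+21) = Beta(10.66, 30.50).
After batch 2: Beta(10.66+23, 30.50+9) = Beta(33.66, 39.50).
Posterior mean = α/(α+β) = 33.66/73.16 = 0.4601.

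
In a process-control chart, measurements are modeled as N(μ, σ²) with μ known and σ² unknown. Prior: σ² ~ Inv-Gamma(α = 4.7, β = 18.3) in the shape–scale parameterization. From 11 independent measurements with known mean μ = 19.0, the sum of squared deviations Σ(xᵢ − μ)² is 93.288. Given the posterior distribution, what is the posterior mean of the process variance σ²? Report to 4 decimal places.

With known mean μ and an Inverse-Gamma(α, β) prior on σ², the Normal likelihood is conjugate: posterior is Inv-Gamma(α + n/2, β + Σ(xᵢ−μ)²/2).
Posterior: Inv-Gamma(4.7 + 11/2, 18.3 + 93.288/2) = Inv-Gamma(10.20, 64.9440).
E[σ²|data] = β/(α−1) = 64.9440/9.20 = 7.0591.

7.0591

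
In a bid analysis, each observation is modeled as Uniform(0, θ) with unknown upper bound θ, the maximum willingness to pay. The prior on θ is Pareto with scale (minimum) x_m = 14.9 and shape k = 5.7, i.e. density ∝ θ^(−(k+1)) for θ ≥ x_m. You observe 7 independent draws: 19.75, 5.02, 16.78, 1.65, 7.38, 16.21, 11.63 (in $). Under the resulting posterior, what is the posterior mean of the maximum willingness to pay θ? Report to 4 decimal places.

21.4380

A Pareto(scale x_m, shape k) prior on the upper bound θ of Uniform(0, θ) is conjugate: posterior is Pareto(max(x_m, max xᵢ), k + n).
Sample maximum = 19.75; prior scale x_m = 14.9 → posterior scale = max = 19.75.
Posterior shape = 5.7 + 7 = 12.7.
E[θ|data] = k·x_m/(k−1) = 12.7·19.75/11.7 = 21.4380.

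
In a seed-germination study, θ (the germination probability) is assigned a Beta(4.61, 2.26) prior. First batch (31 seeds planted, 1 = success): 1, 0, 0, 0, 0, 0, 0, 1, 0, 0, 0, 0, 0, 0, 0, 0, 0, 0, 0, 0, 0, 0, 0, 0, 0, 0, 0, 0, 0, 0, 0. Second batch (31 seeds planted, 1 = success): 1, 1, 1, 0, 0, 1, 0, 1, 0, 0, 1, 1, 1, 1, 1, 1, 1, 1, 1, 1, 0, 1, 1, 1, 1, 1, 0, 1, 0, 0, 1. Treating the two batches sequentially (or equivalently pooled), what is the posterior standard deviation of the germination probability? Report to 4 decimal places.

The Beta prior is conjugate to a Binomial/Bernoulli likelihood; the update adds successes to α and failures to β.
After batch 1: Beta(4.61+2, 2.26+29) = Beta(6.61, 31.26).
After batch 2: Beta(6.61+22, 31.26+9) = Beta(28.61, 40.26).
Var = αβ/((α+β)²(α+β+1)) = 28.61·40.26/(68.87²·69.87) = 0.00347569; SD = √0.00347569 = 0.0590.

0.0590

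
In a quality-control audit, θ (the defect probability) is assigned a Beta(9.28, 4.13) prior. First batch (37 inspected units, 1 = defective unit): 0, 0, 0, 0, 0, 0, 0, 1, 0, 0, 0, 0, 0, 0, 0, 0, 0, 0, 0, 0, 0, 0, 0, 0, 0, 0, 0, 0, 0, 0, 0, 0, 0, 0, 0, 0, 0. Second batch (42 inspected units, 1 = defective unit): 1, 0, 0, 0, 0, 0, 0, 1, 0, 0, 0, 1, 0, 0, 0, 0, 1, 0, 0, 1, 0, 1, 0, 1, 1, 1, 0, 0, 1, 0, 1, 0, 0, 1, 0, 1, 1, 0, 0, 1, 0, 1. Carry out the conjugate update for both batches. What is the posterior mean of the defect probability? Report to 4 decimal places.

The Beta prior is conjugate to a Binomial/Bernoulli likelihood; the update adds successes to α and failures to β.
After batch 1: Beta(9.28+1, 4.13+36) = Beta(10.28, 40.13).
After batch 2: Beta(10.28+16, 40.13+26) = Beta(26.28, 66.13).
Posterior mean = α/(α+β) = 26.28/92.41 = 0.2844.

0.2844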